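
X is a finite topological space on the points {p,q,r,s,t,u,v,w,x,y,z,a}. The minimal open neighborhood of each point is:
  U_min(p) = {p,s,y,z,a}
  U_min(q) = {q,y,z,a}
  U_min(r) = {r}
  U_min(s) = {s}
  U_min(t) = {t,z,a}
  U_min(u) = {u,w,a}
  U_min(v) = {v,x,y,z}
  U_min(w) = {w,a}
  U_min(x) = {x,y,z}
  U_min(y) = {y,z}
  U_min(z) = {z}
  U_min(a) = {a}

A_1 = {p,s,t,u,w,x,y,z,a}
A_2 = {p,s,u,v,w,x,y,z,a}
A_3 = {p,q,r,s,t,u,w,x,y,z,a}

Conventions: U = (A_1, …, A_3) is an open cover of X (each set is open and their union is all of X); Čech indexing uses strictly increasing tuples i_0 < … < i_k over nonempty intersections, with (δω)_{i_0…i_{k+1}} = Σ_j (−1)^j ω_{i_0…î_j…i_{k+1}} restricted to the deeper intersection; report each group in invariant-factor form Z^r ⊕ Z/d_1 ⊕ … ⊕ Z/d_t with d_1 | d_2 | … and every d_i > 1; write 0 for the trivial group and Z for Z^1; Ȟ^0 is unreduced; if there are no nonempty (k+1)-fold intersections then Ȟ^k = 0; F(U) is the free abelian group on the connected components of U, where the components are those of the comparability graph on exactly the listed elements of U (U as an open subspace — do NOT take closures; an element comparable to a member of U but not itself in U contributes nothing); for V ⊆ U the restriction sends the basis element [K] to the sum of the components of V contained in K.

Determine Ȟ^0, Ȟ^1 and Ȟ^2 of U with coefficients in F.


Ȟ^0 ≅ Z^2, Ȟ^1 ≅ 0, Ȟ^2 ≅ 0

nerve of the cover:
  A12={p,s,u,w,x,y,z,a} A13={p,s,t,u,w,x,y,z,a} A23={p,s,u,w,x,y,z,a}
  A123={p,s,u,w,x,y,z,a}
components per intersection:
  A1: {p,s,t,u,w,x,y,z,a}
  A2: {p,s,u,v,w,x,y,z,a}
  A3: {p,q,s,t,u,w,x,y,z,a} {r}
  A12: {p,s,u,w,x,y,z,a}
  A13: {p,s,t,u,w,x,y,z,a}
  A23: {p,s,u,w,x,y,z,a}
  A123: {p,s,u,w,x,y,z,a}
C dims 4,3,1; δ0: rk 2, SNF 1^2; δ1: rk 1, SNF 1^1
Ȟ^0 = (4 − 2) − 0 = 2, so Ȟ^0 ≅ Z^2
Ȟ^1 = (3 − 1) − 2 = 0, so Ȟ^1 ≅ 0
Ȟ^2 = (1 − 0) − 1 = 0, so Ȟ^2 ≅ 0


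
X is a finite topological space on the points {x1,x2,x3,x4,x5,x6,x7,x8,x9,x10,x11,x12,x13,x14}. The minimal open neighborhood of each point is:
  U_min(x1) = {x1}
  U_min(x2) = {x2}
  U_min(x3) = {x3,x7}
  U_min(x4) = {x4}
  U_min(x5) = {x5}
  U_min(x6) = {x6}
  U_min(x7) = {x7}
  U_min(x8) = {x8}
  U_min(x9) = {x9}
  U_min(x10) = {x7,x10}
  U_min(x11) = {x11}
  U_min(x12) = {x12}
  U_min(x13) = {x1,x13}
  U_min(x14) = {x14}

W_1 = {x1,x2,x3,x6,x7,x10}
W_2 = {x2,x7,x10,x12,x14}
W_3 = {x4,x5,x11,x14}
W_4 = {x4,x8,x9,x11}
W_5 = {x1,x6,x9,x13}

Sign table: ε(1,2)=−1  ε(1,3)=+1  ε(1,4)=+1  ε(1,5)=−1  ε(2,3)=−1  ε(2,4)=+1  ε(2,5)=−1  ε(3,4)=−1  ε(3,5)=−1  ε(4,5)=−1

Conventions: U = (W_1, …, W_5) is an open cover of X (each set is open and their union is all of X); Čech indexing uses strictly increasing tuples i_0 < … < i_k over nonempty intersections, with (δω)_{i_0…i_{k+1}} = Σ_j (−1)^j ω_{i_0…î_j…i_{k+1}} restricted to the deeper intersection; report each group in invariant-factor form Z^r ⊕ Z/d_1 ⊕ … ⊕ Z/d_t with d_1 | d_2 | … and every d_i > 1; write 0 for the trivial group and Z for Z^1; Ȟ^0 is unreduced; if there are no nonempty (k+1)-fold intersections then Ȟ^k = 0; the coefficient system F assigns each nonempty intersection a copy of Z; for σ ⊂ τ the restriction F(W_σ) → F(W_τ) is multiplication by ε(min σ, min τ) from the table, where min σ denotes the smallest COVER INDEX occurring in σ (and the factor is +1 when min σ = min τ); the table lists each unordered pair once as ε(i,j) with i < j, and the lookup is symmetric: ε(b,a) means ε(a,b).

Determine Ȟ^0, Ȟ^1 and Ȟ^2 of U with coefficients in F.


Ȟ^0 = 0, Ȟ^1 = Z/2 and Ȟ^2 = 0

nonempty intersections:
  W12={x2,x7,x10} W15={x1,x6} W23={x14} W34={x4,x11} W45={x9}
C dims 5,5; δ0: rk 5, SNF 1^4·2
Ȟ^0: (5−5)−0=0 ⇒ 0
Ȟ^1: (5−0)−5=0 plus torsion [2] ⇒ Z/2
Ȟ^2: (0−0)−0=0 ⇒ 0


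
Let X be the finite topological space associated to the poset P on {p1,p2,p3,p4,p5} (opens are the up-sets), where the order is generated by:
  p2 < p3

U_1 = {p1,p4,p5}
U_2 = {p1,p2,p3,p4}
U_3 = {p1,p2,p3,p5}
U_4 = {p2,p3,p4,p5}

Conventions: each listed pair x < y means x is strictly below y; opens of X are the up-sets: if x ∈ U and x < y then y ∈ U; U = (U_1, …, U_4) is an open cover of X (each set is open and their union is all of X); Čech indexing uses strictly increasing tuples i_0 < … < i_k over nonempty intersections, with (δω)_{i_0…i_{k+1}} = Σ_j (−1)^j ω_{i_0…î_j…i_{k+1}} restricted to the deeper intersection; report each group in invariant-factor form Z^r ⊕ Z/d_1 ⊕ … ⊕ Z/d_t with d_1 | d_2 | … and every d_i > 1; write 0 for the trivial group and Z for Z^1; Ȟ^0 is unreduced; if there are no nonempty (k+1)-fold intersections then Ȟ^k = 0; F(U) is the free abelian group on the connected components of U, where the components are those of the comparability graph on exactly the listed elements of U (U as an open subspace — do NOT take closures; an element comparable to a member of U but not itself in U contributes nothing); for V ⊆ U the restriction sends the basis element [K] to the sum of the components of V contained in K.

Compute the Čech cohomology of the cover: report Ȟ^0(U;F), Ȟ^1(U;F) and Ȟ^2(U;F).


Ȟ^0 ≅ Z^4,  Ȟ^1 ≅ 0,  Ȟ^2 ≅ 0

nerve simplices:
  U12={p1,p4} U13={p1,p5} U14={p4,p5} U23={p1,p2,p3} U24={p2,p3,p4} U34={p2,p3,p5}
  U123={p1} U124={p4} U134={p5} U234={p2,p3}
components per intersection:
  U1: {p1} {p4} {p5}
  U2: {p1} {p2,p3} {p4}
  U3: {p1} {p2,p3} {p5}
  U4: {p2,p3} {p4} {p5}
  U12: {p1} {p4}
  U13: {p1} {p5}
  U14: {p4} {p5}
  U23: {p1} {p2,p3}
  U24: {p2,p3} {p4}
  U34: {p2,p3} {p5}
  U123: {p1}
  U124: {p4}
  U134: {p5}
  U234: {p2,p3}
C dims 12,12,4; δ0: rk 8, SNF 1^8; δ1: rk 4, SNF 1^4
degree 0: 12−8−0 = 4 → Ȟ^0 ≅ Z^4
degree 1: 12−4−8 = 0 → Ȟ^1 ≅ 0
degree 2: 4−0−4 = 0 → Ȟ^2 ≅ 0


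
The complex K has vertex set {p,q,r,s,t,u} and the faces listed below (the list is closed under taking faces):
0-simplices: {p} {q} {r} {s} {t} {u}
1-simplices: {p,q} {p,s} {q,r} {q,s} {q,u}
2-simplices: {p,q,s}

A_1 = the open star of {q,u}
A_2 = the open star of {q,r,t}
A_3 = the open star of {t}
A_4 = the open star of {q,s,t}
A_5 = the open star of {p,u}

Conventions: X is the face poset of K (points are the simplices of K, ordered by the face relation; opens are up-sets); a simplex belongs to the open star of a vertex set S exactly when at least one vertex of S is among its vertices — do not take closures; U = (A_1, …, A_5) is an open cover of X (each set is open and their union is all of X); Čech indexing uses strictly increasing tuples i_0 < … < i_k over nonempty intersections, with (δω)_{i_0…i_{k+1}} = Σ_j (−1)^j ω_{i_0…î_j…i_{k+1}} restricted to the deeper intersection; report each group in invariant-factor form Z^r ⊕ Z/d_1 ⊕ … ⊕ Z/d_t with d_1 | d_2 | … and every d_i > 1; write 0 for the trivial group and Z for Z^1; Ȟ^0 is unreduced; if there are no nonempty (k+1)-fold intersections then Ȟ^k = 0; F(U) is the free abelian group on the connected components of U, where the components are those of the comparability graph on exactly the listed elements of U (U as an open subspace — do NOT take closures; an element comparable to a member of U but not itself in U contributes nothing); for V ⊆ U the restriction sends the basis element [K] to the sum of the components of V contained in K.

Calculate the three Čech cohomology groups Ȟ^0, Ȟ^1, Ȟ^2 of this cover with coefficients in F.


Ȟ^0(U;F) ≅ Z^2,  Ȟ^1(U;F) ≅ 0,  Ȟ^2(U;F) ≅ 0

nonempty overlaps:
  A1={{q},{u},{p,q},{q,r},{q,s},{q,u},{p,q,s}} A2={{q},{r},{t},{p,q},{q,r},{q,s},{q,u},{p,q,s}} A3={{t}} A4={{q},{s},{t},{p,q},{p,s},{q,r},{q,s},{q,u},{p,q,s}} A5={{p},{u},{p,q},{p,s},{q,u},{p,q,s}}
  A12={{q},{p,q},{q,r},{q,s},{q,u},{p,q,s}} A14={{q},{p,q},{q,r},{q,s},{q,u},{p,q,s}} A15={{u},{p,q},{q,u},{p,q,s}} A23={{t}} A24={{q},{t},{p,q},{q,r},{q,s},{q,u},{p,q,s}} A25={{p,q},{q,u},{p,q,s}} A34={{t}} A45={{p,q},{p,s},{q,u},{p,q,s}}
  A124={{q},{p,q},{q,r},{q,s},{q,u},{p,q,s}} A125={{p,q},{q,u},{p,q,s}} A145={{p,q},{q,u},{p,q,s}} A234={{t}} A245={{p,q},{q,u},{p,q,s}}
  A1245={{p,q},{q,u},{p,q,s}}
components per intersection:
  A1: {{q},{u},{p,q},{q,r},{q,s},{q,u},{p,q,s}}
  A2: {{q},{r},{p,q},{q,r},{q,s},{q,u},{p,q,s}} {{t}}
  A3: {{t}}
  A4: {{q},{s},{p,q},{p,s},{q,r},{q,s},{q,u},{p,q,s}} {{t}}
  A5: {{p},{p,q},{p,s},{p,q,s}} {{u},{q,u}}
  A12: {{q},{p,q},{q,r},{q,s},{q,u},{p,q,s}}
  A14: {{q},{p,q},{q,r},{q,s},{q,u},{p,q,s}}
  A15: {{u},{q,u}} {{p,q},{p,q,s}}
  A23: {{t}}
  A24: {{q},{p,q},{q,r},{q,s},{q,u},{p,q,s}} {{t}}
  A25: {{p,q},{p,q,s}} {{q,u}}
  A34: {{t}}
  A45: {{p,q},{p,s},{p,q,s}} {{q,u}}
  A124: {{q},{p,q},{q,r},{q,s},{q,u},{p,q,s}}
  A125: {{p,q},{p,q,s}} {{q,u}}
  A145: {{p,q},{p,q,s}} {{q,u}}
  A234: {{t}}
  A245: {{p,q},{p,q,s}} {{q,u}}
  A1245: {{p,q},{p,q,s}} {{q,u}}
C dims 8,12,8,2; δ0: rk 6, SNF 1^6; δ1: rk 6, SNF 1^6; δ2: rk 2, SNF 1^2
degree 0: 8−6−0 = 2 → Ȟ^0 ≅ Z^2
degree 1: 12−6−6 = 0 → Ȟ^1 ≅ 0
degree 2: 8−2−6 = 0 → Ȟ^2 ≅ 0


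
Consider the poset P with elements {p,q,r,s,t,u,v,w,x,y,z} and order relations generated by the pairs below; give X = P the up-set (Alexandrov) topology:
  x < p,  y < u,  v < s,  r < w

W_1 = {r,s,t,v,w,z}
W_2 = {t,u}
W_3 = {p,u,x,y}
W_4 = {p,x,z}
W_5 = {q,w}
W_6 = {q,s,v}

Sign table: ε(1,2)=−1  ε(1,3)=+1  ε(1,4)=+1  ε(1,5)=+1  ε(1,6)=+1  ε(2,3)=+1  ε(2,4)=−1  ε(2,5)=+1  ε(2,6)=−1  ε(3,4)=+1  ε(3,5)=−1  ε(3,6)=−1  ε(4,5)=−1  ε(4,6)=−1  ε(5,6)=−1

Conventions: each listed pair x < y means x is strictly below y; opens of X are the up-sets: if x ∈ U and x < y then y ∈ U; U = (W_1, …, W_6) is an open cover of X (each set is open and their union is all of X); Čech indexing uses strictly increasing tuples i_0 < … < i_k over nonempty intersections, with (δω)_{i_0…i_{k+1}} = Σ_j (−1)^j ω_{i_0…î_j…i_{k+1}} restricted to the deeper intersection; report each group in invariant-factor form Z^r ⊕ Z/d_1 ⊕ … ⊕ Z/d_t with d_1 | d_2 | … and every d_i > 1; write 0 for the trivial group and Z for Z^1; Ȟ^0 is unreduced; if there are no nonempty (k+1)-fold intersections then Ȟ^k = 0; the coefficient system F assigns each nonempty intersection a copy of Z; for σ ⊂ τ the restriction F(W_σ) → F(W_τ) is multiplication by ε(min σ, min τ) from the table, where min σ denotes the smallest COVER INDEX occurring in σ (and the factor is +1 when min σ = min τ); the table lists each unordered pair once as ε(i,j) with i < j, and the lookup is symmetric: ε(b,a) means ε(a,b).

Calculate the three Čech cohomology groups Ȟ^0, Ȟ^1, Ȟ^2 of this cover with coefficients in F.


nonempty intersections:
  W12={t} W14={z} W15={w} W16={s,v} W23={u} W34={p,x} W56={q}
C dims 6,7; δ0: rk 6, SNF 1^5·2
Ȟ^0: (6−6)−0=0 ⇒ 0
Ȟ^1: (7−0)−6=1 plus torsion [2] ⇒ Z ⊕ Z/2
Ȟ^2: (0−0)−0=0 ⇒ 0

Ȟ^0 = 0; Ȟ^1 = Z ⊕ Z/2; Ȟ^2 = 0


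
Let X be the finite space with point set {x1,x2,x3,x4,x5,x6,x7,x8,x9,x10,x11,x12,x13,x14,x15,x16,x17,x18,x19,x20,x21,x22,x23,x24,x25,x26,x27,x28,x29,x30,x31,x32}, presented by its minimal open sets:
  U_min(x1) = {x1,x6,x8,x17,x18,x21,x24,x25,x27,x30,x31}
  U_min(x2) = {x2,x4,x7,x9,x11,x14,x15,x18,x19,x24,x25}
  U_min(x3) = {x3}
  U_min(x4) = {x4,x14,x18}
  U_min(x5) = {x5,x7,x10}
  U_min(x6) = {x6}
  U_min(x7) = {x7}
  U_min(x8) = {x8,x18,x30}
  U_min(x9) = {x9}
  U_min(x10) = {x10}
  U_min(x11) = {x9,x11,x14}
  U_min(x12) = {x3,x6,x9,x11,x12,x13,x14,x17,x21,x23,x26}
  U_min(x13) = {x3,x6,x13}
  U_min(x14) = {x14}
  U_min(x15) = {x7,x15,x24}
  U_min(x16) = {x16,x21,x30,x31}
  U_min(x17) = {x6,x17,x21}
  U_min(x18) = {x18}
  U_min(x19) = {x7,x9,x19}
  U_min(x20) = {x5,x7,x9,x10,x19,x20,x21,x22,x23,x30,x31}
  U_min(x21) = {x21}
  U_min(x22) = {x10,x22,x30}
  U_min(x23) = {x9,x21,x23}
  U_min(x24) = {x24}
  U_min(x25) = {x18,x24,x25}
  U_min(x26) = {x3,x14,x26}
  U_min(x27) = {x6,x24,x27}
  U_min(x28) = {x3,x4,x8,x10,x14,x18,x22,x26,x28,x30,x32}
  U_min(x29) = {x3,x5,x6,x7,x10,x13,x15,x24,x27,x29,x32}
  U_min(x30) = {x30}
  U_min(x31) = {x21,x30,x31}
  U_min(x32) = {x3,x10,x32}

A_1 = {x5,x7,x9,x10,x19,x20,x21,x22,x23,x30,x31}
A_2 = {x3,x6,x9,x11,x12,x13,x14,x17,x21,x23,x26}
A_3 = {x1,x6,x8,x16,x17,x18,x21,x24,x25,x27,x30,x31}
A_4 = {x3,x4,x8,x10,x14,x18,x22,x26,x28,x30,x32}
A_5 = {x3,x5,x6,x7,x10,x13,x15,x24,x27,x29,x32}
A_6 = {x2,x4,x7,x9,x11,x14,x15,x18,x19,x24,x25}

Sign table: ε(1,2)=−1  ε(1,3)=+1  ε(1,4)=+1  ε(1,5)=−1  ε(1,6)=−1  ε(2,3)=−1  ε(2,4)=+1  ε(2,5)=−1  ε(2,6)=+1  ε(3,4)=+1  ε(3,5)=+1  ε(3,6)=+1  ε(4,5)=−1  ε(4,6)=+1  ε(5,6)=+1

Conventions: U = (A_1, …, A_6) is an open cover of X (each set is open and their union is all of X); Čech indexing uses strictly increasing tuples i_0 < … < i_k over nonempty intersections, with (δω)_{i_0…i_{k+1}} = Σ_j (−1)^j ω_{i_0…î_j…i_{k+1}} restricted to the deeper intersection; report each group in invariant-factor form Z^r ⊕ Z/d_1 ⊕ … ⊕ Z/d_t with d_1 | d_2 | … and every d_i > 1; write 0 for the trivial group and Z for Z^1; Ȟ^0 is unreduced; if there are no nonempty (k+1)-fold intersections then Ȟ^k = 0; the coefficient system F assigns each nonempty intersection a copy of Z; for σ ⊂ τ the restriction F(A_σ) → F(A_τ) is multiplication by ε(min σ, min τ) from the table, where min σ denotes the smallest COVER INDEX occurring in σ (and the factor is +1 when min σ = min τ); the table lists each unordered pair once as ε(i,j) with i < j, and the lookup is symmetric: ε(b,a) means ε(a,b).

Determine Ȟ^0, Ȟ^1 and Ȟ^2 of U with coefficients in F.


Ȟ^0 ≅ 0,  Ȟ^1 ≅ Z/2,  Ȟ^2 ≅ Z

intersection data:
  A12={x9,x21,x23} A13={x21,x30,x31} A14={x10,x22,x30} A15={x5,x7,x10} A16={x7,x9,x19} A23={x6,x17,x21} A24={x3,x14,x26} A25={x3,x6,x13} A26={x9,x11,x14} A34={x8,x18,x30} A35={x6,x24,x27} A36={x18,x24,x25} A45={x3,x10,x32} A46={x4,x14,x18} A56={x7,x15,x24}
  A123={x21} A126={x9} A134={x30} A145={x10} A156={x7} A235={x6} A245={x3} A246={x14} A346={x18} A356={x24}
C dims 6,15,10; δ0: rk 6, SNF 1^5·2; δ1: rk 9, SNF 1^9
Ȟ^0 = (6 − 6) − 0 = 0, so Ȟ^0 ≅ 0
Ȟ^1 = (15 − 9) − 6 = 0 plus torsion [2], so Ȟ^1 ≅ Z/2
Ȟ^2 = (10 − 0) − 9 = 1, so Ȟ^2 ≅ Z


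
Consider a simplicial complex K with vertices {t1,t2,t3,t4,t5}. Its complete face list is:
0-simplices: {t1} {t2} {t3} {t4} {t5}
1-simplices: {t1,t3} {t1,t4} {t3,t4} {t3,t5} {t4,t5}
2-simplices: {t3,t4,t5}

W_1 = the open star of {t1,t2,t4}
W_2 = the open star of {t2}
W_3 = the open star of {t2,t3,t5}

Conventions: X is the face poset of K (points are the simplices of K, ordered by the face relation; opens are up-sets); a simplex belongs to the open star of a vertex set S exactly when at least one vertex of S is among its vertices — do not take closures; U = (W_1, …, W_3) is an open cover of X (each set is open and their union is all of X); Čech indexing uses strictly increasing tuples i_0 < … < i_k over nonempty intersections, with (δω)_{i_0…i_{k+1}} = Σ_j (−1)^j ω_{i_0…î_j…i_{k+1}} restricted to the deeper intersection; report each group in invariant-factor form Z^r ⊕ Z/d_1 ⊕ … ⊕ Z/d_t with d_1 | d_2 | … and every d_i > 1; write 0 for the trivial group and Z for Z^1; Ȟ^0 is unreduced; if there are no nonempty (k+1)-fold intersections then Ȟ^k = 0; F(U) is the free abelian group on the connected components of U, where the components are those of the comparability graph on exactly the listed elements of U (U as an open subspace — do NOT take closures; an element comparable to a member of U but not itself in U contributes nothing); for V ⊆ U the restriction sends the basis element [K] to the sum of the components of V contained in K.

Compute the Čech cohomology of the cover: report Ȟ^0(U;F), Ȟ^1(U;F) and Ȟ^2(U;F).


Ȟ^0 = Z^2, Ȟ^1 = Z, Ȟ^2 = 0

cover nerve:
  W1={{t1},{t2},{t4},{t1,t3},{t1,t4},{t3,t4},{t4,t5},{t3,t4,t5}} W2={{t2}} W3={{t2},{t3},{t5},{t1,t3},{t3,t4},{t3,t5},{t4,t5},{t3,t4,t5}}
  W12={{t2}} W13={{t2},{t1,t3},{t3,t4},{t4,t5},{t3,t4,t5}} W23={{t2}}
  W123={{t2}}
components per intersection:
  W1: {{t1},{t4},{t1,t3},{t1,t4},{t3,t4},{t4,t5},{t3,t4,t5}} {{t2}}
  W2: {{t2}}
  W3: {{t2}} {{t3},{t5},{t1,t3},{t3,t4},{t3,t5},{t4,t5},{t3,t4,t5}}
  W12: {{t2}}
  W13: {{t2}} {{t1,t3}} {{t3,t4},{t4,t5},{t3,t4,t5}}
  W23: {{t2}}
  W123: {{t2}}
C dims 5,5,1; δ0: rk 3, SNF 1^3; δ1: rk 1, SNF 1^1
Ȟ^0: (5−3)−0=2 ⇒ Z^2
Ȟ^1: (5−1)−3=1 ⇒ Z
Ȟ^2: (1−0)−1=0 ⇒ 0


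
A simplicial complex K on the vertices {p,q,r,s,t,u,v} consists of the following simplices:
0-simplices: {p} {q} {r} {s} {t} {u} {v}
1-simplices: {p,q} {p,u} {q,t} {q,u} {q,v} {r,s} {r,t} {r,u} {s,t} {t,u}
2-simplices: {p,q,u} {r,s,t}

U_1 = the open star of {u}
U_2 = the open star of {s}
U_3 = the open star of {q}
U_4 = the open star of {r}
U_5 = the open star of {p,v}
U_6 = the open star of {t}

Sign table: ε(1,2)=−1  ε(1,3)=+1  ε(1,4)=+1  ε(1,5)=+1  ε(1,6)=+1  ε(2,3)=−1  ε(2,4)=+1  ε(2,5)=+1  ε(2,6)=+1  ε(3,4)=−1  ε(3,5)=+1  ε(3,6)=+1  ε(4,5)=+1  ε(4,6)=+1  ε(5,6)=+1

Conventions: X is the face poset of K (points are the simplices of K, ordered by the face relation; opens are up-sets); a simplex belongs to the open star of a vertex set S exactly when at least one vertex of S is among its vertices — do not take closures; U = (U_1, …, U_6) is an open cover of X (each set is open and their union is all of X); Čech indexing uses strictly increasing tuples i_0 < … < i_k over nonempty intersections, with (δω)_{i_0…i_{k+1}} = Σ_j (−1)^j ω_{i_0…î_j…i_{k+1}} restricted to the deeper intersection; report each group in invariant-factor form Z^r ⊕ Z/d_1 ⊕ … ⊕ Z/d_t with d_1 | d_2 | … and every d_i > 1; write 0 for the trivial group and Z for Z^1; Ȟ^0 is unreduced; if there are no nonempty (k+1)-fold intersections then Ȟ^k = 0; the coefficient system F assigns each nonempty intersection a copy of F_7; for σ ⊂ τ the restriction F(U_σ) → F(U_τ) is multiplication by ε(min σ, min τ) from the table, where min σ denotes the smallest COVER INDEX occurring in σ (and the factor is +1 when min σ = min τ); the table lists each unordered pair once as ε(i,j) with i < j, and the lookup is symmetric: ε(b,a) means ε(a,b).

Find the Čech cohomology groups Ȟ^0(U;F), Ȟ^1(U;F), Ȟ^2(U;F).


nonempty overlaps:
  U1={{u},{p,u},{q,u},{r,u},{t,u},{p,q,u}} U2={{s},{r,s},{s,t},{r,s,t}} U3={{q},{p,q},{q,t},{q,u},{q,v},{p,q,u}} U4={{r},{r,s},{r,t},{r,u},{r,s,t}} U5={{p},{v},{p,q},{p,u},{q,v},{p,q,u}} U6={{t},{q,t},{r,t},{s,t},{t,u},{r,s,t}}
  U13={{q,u},{p,q,u}} U14={{r,u}} U15={{p,u},{p,q,u}} U16={{t,u}} U24={{r,s},{r,s,t}} U26={{s,t},{r,s,t}} U35={{p,q},{q,v},{p,q,u}} U36={{q,t}} U46={{r,t},{r,s,t}}
  U135={{p,q,u}} U246={{r,s,t}}
C dims 6,9,2; δ0: rk_F7 5; δ1: rk_F7 2
degree 0: 6−5−0 = 1 → Ȟ^0 ≅ Z/7
degree 1: 9−2−5 = 2 → Ȟ^1 ≅ Z/7 ⊕ Z/7
degree 2: 2−0−2 = 0 → Ȟ^2 ≅ 0

Ȟ^0 = Z/7, Ȟ^1 = Z/7 ⊕ Z/7 and Ȟ^2 = 0


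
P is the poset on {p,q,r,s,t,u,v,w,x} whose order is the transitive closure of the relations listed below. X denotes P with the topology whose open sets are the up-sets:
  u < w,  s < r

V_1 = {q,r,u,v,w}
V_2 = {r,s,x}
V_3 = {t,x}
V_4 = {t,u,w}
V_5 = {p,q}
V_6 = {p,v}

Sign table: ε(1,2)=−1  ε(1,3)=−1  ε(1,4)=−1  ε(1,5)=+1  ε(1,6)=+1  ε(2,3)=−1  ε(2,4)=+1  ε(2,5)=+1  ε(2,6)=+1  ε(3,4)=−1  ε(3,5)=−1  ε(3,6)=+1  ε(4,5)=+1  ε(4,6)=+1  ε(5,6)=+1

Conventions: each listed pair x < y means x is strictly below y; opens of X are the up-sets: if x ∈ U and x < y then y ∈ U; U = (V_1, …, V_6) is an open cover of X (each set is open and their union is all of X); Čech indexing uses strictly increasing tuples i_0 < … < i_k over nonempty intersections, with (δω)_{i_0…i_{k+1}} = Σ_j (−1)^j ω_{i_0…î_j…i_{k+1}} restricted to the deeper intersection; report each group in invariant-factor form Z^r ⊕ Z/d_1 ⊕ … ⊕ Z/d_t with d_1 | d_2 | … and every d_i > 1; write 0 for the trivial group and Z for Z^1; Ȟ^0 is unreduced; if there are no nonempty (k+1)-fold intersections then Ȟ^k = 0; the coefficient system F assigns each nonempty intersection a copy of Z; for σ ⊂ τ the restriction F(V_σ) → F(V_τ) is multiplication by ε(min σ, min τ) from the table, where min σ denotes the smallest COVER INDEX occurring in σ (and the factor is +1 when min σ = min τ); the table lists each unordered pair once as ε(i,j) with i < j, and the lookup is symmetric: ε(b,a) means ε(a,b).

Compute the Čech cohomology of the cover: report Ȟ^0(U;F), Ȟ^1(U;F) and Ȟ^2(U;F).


Ȟ^0 = Z,  Ȟ^1 = Z^2,  Ȟ^2 = 0

cover nerve:
  V12={r} V14={u,w} V15={q} V16={v} V23={x} V34={t} V56={p}
C dims 6,7; δ0: rk 5, SNF 1^5
Ȟ^0: (6−5)−0=1 ⇒ Z
Ȟ^1: (7−0)−5=2 ⇒ Z^2
Ȟ^2: (0−0)−0=0 ⇒ 0


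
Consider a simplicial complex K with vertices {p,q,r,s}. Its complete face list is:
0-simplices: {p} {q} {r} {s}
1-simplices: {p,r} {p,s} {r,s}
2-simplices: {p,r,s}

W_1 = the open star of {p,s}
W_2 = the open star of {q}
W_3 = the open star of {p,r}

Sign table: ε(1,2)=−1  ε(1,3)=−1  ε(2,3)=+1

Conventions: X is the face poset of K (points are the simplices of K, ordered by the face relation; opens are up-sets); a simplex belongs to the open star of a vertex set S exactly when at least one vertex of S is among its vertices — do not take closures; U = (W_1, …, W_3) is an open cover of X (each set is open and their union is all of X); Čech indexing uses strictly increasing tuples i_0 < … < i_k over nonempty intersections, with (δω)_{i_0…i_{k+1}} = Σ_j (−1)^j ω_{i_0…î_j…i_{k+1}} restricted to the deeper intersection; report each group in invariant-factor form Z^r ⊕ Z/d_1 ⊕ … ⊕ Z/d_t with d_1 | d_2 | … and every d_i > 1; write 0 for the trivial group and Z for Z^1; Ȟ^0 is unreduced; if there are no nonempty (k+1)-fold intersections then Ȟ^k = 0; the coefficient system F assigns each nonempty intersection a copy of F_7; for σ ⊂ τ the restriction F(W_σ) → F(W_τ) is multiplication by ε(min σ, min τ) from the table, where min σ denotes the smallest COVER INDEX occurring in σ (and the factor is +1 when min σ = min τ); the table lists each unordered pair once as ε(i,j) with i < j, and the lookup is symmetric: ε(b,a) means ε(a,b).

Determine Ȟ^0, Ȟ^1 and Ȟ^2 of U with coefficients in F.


Ȟ^0 = Z/7 ⊕ Z/7,  Ȟ^1 = 0,  Ȟ^2 = 0

nerve of the cover:
  W1={{p},{s},{p,r},{p,s},{r,s},{p,r,s}} W2={{q}} W3={{p},{r},{p,r},{p,s},{r,s},{p,r,s}}
  W13={{p},{p,r},{p,s},{r,s},{p,r,s}}
C dims 3,1; δ0: rk_F7 1
Ȟ^0 = (3 − 1) − 0 = 2, so Ȟ^0 ≅ Z/7 ⊕ Z/7
Ȟ^1 = (1 − 0) − 1 = 0, so Ȟ^1 ≅ 0
Ȟ^2 = (0 − 0) − 0 = 0, so Ȟ^2 ≅ 0


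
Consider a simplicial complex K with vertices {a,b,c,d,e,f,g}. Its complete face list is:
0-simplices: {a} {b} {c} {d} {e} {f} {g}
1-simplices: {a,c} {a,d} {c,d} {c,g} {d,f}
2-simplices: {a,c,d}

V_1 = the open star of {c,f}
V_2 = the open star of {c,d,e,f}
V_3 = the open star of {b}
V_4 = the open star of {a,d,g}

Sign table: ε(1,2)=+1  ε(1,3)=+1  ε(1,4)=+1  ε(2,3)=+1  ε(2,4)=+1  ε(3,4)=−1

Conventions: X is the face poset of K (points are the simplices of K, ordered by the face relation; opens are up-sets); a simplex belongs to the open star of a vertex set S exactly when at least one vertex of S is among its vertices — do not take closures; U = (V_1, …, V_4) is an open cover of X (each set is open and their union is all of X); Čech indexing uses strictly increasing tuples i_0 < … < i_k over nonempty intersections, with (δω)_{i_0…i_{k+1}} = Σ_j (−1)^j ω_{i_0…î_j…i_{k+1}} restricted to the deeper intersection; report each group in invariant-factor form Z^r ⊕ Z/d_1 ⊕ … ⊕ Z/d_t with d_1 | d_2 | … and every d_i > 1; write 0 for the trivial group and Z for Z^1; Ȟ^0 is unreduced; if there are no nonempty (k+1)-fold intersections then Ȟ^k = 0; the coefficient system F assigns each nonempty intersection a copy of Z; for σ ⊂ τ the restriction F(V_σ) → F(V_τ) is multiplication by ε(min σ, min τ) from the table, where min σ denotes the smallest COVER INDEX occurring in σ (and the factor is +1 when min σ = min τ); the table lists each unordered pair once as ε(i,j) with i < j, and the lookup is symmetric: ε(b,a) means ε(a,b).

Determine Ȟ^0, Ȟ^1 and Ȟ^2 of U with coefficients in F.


intersection data:
  V1={{c},{f},{a,c},{c,d},{c,g},{d,f},{a,c,d}} V2={{c},{d},{e},{f},{a,c},{a,d},{c,d},{c,g},{d,f},{a,c,d}} V3={{b}} V4={{a},{d},{g},{a,c},{a,d},{c,d},{c,g},{d,f},{a,c,d}}
  V12={{c},{f},{a,c},{c,d},{c,g},{d,f},{a,c,d}} V14={{a,c},{c,d},{c,g},{d,f},{a,c,d}} V24={{d},{a,c},{a,d},{c,d},{c,g},{d,f},{a,c,d}}
  V124={{a,c},{c,d},{c,g},{d,f},{a,c,d}}
C dims 4,3,1; δ0: rk 2, SNF 1^2; δ1: rk 1, SNF 1^1
Ȟ^0 = (4 − 2) − 0 = 2, so Ȟ^0 ≅ Z^2
Ȟ^1 = (3 − 1) − 2 = 0, so Ȟ^1 ≅ 0
Ȟ^2 = (1 − 0) − 1 = 0, so Ȟ^2 ≅ 0

Ȟ^0(U;F) ≅ Z^2,  Ȟ^1(U;F) ≅ 0,  Ȟ^2(U;F) ≅ 0


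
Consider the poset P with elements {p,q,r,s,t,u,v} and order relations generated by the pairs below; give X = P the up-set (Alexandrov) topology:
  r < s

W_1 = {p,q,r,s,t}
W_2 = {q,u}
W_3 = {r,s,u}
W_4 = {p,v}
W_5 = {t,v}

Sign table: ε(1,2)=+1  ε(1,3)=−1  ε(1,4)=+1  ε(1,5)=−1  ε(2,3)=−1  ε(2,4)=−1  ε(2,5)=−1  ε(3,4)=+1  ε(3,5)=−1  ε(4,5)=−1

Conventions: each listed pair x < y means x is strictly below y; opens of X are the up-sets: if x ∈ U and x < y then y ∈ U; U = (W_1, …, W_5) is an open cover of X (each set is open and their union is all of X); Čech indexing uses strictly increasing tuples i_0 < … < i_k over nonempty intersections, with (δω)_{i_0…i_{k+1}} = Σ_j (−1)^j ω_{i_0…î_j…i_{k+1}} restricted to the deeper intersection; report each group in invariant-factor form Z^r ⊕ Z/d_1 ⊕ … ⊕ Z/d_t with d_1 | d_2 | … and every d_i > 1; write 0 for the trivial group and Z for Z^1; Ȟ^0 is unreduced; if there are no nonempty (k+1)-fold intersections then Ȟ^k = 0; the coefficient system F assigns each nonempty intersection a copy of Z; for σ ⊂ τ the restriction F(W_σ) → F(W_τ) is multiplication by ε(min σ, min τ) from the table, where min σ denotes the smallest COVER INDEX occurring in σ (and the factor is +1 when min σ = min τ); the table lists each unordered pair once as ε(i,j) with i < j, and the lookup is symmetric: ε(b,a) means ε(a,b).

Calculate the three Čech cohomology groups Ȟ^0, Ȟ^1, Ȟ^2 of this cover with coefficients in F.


intersection data:
  W12={q} W13={r,s} W14={p} W15={t} W23={u} W45={v}
C dims 5,6; δ0: rk 4, SNF 1^4
Ȟ^0 = (5 − 4) − 0 = 1, so Ȟ^0 ≅ Z
Ȟ^1 = (6 − 0) − 4 = 2, so Ȟ^1 ≅ Z^2
Ȟ^2 = (0 − 0) − 0 = 0, so Ȟ^2 ≅ 0

Ȟ^0(U;F) ≅ Z,  Ȟ^1(U;F) ≅ Z^2,  Ȟ^2(U;F) ≅ 0


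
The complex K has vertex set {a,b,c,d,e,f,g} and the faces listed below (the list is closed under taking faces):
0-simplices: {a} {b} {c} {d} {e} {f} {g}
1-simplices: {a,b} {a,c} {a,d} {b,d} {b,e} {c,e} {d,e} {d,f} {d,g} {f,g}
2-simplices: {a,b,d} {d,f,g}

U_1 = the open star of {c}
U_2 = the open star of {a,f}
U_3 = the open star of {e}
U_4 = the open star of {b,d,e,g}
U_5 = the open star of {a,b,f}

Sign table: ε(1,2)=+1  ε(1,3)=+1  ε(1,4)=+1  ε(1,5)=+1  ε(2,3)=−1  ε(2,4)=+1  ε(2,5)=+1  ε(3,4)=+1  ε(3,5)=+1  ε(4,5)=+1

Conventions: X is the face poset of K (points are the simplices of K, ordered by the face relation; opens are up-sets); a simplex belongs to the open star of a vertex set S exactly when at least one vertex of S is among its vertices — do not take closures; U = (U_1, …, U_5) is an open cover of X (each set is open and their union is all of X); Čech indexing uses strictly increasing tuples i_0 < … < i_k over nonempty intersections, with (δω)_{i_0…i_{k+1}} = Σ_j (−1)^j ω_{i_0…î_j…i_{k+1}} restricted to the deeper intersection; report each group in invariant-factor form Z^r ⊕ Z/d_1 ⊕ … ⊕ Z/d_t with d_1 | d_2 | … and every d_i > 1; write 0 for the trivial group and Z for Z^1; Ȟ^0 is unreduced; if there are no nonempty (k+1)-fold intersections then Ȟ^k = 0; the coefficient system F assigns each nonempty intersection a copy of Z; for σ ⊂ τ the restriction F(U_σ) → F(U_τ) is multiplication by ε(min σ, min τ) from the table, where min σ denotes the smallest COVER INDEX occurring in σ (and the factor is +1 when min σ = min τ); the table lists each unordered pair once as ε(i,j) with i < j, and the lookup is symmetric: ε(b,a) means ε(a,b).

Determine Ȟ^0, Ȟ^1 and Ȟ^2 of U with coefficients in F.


nerve of the cover:
  U1={{c},{a,c},{c,e}} U2={{a},{f},{a,b},{a,c},{a,d},{d,f},{f,g},{a,b,d},{d,f,g}} U3={{e},{b,e},{c,e},{d,e}} U4={{b},{d},{e},{g},{a,b},{a,d},{b,d},{b,e},{c,e},{d,e},{d,f},{d,g},{f,g},{a,b,d},{d,f,g}} U5={{a},{b},{f},{a,b},{a,c},{a,d},{b,d},{b,e},{d,f},{f,g},{a,b,d},{d,f,g}}
  U12={{a,c}} U13={{c,e}} U14={{c,e}} U15={{a,c}} U24={{a,b},{a,d},{d,f},{f,g},{a,b,d},{d,f,g}} U25={{a},{f},{a,b},{a,c},{a,d},{d,f},{f,g},{a,b,d},{d,f,g}} U34={{e},{b,e},{c,e},{d,e}} U35={{b,e}} U45={{b},{a,b},{a,d},{b,d},{b,e},{d,f},{f,g},{a,b,d},{d,f,g}}
  U125={{a,c}} U134={{c,e}} U245={{a,b},{a,d},{d,f},{f,g},{a,b,d},{d,f,g}} U345={{b,e}}
C dims 5,9,4; δ0: rk 4, SNF 1^4; δ1: rk 4, SNF 1^4
Ȟ^0 = (5 − 4) − 0 = 1, so Ȟ^0 ≅ Z
Ȟ^1 = (9 − 4) − 4 = 1, so Ȟ^1 ≅ Z
Ȟ^2 = (4 − 0) − 4 = 0, so Ȟ^2 ≅ 0

Ȟ^0(U;F) ≅ Z,  Ȟ^1(U;F) ≅ Z,  Ȟ^2(U;F) ≅ 0


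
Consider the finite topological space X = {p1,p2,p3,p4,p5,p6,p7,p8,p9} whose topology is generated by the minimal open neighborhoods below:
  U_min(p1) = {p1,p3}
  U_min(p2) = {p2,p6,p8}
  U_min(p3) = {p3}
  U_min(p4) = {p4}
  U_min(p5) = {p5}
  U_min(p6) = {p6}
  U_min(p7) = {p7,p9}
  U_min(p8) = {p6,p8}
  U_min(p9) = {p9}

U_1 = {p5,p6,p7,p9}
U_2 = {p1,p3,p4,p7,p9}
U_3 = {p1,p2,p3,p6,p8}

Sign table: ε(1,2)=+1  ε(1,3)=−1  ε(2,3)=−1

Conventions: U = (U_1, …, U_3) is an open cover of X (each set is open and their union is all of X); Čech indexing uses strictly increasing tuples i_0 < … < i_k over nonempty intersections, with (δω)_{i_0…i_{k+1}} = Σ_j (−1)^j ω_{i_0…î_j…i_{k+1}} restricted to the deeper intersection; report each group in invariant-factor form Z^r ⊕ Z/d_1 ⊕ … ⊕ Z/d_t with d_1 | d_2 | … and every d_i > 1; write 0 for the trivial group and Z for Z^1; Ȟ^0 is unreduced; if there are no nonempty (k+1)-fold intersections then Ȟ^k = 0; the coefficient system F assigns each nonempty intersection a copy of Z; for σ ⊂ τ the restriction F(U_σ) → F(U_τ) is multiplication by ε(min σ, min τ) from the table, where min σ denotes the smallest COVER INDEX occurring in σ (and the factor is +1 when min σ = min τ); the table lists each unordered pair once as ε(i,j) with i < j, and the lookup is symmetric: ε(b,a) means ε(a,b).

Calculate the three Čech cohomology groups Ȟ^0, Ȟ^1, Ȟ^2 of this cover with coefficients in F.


Ȟ^0 = Z, Ȟ^1 = Z and Ȟ^2 = 0

cover nerve:
  U12={p7,p9} U13={p6} U23={p1,p3}
C dims 3,3; δ0: rk 2, SNF 1^2
Ȟ^0: (3−2)−0=1 ⇒ Z
Ȟ^1: (3−0)−2=1 ⇒ Z
Ȟ^2: (0−0)−0=0 ⇒ 0


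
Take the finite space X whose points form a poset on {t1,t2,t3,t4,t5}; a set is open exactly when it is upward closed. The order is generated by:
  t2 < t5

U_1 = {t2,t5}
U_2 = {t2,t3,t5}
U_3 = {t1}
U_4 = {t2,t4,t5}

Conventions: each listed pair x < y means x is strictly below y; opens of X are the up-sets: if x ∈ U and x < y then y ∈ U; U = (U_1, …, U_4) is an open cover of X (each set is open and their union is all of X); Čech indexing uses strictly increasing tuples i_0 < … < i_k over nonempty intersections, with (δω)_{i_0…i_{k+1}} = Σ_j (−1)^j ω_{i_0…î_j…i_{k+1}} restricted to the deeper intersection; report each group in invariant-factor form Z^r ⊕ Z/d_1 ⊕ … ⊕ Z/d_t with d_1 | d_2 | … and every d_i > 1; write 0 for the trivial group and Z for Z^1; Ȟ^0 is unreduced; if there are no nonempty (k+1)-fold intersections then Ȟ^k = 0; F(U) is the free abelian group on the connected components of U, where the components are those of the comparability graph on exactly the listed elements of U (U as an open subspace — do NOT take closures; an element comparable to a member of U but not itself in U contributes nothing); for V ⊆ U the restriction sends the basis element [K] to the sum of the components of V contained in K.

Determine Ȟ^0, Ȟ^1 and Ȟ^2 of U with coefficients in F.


Ȟ^0(U;F) ≅ Z^4; Ȟ^1(U;F) ≅ 0; Ȟ^2(U;F) ≅ 0

intersection data:
  U12={t2,t5} U14={t2,t5} U24={t2,t5}
  U124={t2,t5}
components per intersection:
  U1: {t2,t5}
  U2: {t2,t5} {t3}
  U3: {t1}
  U4: {t2,t5} {t4}
  U12: {t2,t5}
  U14: {t2,t5}
  U24: {t2,t5}
  U124: {t2,t5}
C dims 6,3,1; δ0: rk 2, SNF 1^2; δ1: rk 1, SNF 1^1
Ȟ^0 = (6 − 2) − 0 = 4, so Ȟ^0 ≅ Z^4
Ȟ^1 = (3 − 1) − 2 = 0, so Ȟ^1 ≅ 0
Ȟ^2 = (1 − 0) − 1 = 0, so Ȟ^2 ≅ 0


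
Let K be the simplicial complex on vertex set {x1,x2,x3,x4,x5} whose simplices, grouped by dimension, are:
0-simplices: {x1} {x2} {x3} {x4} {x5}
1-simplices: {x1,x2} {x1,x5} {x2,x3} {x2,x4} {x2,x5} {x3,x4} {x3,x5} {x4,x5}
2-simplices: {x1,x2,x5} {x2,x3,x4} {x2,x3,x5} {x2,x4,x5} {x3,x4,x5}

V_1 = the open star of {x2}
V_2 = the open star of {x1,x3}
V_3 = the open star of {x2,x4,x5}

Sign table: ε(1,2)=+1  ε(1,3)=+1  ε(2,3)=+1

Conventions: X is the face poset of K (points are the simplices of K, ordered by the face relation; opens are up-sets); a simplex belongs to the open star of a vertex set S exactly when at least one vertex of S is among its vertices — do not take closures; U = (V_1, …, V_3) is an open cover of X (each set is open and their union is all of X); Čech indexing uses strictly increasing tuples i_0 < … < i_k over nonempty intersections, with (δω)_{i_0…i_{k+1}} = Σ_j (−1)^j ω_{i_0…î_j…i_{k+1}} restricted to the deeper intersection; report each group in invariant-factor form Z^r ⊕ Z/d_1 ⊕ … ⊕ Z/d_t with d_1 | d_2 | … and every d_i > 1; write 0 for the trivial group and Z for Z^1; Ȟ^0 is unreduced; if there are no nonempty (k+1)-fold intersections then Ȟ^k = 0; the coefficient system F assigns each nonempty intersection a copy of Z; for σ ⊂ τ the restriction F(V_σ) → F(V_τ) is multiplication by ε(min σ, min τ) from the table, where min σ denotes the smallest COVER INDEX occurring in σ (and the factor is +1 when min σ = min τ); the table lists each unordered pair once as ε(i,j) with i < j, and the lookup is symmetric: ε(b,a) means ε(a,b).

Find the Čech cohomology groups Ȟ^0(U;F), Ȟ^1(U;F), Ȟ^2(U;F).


Ȟ^0 = Z, Ȟ^1 = 0 and Ȟ^2 = 0

nerve of the cover:
  V1={{x2},{x1,x2},{x2,x3},{x2,x4},{x2,x5},{x1,x2,x5},{x2,x3,x4},{x2,x3,x5},{x2,x4,x5}} V2={{x1},{x3},{x1,x2},{x1,x5},{x2,x3},{x3,x4},{x3,x5},{x1,x2,x5},{x2,x3,x4},{x2,x3,x5},{x3,x4,x5}} V3={{x2},{x4},{x5},{x1,x2},{x1,x5},{x2,x3},{x2,x4},{x2,x5},{x3,x4},{x3,x5},{x4,x5},{x1,x2,x5},{x2,x3,x4},{x2,x3,x5},{x2,x4,x5},{x3,x4,x5}}
  V12={{x1,x2},{x2,x3},{x1,x2,x5},{x2,x3,x4},{x2,x3,x5}} V13={{x2},{x1,x2},{x2,x3},{x2,x4},{x2,x5},{x1,x2,x5},{x2,x3,x4},{x2,x3,x5},{x2,x4,x5}} V23={{x1,x2},{x1,x5},{x2,x3},{x3,x4},{x3,x5},{x1,x2,x5},{x2,x3,x4},{x2,x3,x5},{x3,x4,x5}}
  V123={{x1,x2},{x2,x3},{x1,x2,x5},{x2,x3,x4},{x2,x3,x5}}
C dims 3,3,1; δ0: rk 2, SNF 1^2; δ1: rk 1, SNF 1^1
Ȟ^0 = (3 − 2) − 0 = 1, so Ȟ^0 ≅ Z
Ȟ^1 = (3 − 1) − 2 = 0, so Ȟ^1 ≅ 0
Ȟ^2 = (1 − 0) − 1 = 0, so Ȟ^2 ≅ 0


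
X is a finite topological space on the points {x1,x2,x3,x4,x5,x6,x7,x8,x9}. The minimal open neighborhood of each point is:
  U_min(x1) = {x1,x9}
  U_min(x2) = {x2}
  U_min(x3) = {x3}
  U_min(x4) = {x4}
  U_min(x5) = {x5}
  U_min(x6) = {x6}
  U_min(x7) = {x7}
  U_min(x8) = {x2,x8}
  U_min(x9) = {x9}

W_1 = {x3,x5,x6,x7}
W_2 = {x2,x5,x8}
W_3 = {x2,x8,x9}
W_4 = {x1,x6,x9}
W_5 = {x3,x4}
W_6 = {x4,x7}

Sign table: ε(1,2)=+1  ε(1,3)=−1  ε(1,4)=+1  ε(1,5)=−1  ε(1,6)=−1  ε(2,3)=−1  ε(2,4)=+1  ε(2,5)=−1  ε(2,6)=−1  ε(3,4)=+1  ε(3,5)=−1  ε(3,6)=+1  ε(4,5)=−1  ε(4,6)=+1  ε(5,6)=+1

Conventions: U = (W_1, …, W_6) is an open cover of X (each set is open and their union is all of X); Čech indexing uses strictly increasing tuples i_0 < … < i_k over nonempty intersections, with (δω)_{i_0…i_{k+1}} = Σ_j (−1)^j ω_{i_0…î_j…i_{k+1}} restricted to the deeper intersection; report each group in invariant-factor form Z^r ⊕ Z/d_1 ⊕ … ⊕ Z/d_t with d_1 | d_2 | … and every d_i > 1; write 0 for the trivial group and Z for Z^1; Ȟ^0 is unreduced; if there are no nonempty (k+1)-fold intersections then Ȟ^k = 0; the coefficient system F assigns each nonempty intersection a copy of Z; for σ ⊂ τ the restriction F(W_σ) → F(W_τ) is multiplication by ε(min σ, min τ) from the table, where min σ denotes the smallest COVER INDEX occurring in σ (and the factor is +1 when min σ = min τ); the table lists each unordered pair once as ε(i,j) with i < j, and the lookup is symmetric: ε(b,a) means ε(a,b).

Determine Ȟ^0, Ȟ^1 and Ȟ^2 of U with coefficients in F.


intersection data:
  W12={x5} W14={x6} W15={x3} W16={x7} W23={x2,x8} W34={x9} W56={x4}
C dims 6,7; δ0: rk 6, SNF 1^5·2
Ȟ^0 = (6 − 6) − 0 = 0, so Ȟ^0 ≅ 0
Ȟ^1 = (7 − 0) − 6 = 1 plus torsion [2], so Ȟ^1 ≅ Z ⊕ Z/2
Ȟ^2 = (0 − 0) − 0 = 0, so Ȟ^2 ≅ 0

Ȟ^0(U;F) ≅ 0; Ȟ^1(U;F) ≅ Z ⊕ Z/2; Ȟ^2(U;F) ≅ 0


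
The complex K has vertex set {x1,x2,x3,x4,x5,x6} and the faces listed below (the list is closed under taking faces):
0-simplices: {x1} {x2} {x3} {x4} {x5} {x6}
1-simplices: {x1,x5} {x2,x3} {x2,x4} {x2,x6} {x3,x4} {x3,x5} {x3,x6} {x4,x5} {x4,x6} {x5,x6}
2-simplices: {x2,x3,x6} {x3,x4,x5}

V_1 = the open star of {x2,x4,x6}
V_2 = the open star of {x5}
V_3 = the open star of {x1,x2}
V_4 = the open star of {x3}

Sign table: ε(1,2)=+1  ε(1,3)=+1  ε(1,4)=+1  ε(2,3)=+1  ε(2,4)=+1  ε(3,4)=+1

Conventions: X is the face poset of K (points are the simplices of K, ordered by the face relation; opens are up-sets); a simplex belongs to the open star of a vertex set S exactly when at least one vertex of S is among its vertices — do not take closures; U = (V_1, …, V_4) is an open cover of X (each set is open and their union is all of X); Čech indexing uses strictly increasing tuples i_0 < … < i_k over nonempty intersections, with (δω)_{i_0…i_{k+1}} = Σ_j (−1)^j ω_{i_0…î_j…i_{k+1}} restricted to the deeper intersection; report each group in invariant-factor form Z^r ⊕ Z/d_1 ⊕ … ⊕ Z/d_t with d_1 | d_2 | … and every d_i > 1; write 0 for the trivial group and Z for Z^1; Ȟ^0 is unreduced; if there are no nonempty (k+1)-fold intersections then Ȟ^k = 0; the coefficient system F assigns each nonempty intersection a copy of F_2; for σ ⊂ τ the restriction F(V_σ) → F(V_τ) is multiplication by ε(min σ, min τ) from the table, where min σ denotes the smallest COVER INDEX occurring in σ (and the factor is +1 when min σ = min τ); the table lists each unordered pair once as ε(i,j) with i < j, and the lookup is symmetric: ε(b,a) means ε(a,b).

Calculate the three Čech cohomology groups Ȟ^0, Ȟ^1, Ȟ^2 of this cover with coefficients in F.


nerve simplices:
  V1={{x2},{x4},{x6},{x2,x3},{x2,x4},{x2,x6},{x3,x4},{x3,x6},{x4,x5},{x4,x6},{x5,x6},{x2,x3,x6},{x3,x4,x5}} V2={{x5},{x1,x5},{x3,x5},{x4,x5},{x5,x6},{x3,x4,x5}} V3={{x1},{x2},{x1,x5},{x2,x3},{x2,x4},{x2,x6},{x2,x3,x6}} V4={{x3},{x2,x3},{x3,x4},{x3,x5},{x3,x6},{x2,x3,x6},{x3,x4,x5}}
  V12={{x4,x5},{x5,x6},{x3,x4,x5}} V13={{x2},{x2,x3},{x2,x4},{x2,x6},{x2,x3,x6}} V14={{x2,x3},{x3,x4},{x3,x6},{x2,x3,x6},{x3,x4,x5}} V23={{x1,x5}} V24={{x3,x5},{x3,x4,x5}} V34={{x2,x3},{x2,x3,x6}}
  V124={{x3,x4,x5}} V134={{x2,x3},{x2,x3,x6}}
C dims 4,6,2; δ0: rk_F2 3; δ1: rk_F2 2
degree 0: 4−3−0 = 1 → Ȟ^0 ≅ Z/2
degree 1: 6−2−3 = 1 → Ȟ^1 ≅ Z/2
degree 2: 2−0−2 = 0 → Ȟ^2 ≅ 0

Ȟ^0(U;F) ≅ Z/2; Ȟ^1(U;F) ≅ Z/2; Ȟ^2(U;F) ≅ 0


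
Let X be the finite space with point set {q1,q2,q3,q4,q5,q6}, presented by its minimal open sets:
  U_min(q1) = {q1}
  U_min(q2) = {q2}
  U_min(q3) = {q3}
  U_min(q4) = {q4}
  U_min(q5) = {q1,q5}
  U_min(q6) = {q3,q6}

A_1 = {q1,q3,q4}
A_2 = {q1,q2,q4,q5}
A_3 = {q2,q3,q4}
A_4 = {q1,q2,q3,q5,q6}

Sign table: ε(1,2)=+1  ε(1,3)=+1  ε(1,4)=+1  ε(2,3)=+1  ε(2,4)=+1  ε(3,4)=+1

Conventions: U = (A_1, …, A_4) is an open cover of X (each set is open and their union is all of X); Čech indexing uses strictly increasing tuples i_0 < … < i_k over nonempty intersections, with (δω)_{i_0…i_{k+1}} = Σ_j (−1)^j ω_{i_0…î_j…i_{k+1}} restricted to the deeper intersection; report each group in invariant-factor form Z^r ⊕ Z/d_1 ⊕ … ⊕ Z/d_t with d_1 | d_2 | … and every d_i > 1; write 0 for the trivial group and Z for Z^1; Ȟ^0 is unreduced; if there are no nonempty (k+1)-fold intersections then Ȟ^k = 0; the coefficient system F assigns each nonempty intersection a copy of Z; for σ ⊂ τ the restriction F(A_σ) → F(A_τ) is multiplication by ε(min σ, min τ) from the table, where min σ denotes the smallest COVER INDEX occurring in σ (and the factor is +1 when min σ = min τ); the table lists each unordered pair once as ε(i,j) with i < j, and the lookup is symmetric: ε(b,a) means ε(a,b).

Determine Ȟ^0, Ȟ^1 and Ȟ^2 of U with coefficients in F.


nonempty overlaps:
  A12={q1,q4} A13={q3,q4} A14={q1,q3} A23={q2,q4} A24={q1,q2,q5} A34={q2,q3}
  A123={q4} A124={q1} A134={q3} A234={q2}
C dims 4,6,4; δ0: rk 3, SNF 1^3; δ1: rk 3, SNF 1^3
degree 0: 4−3−0 = 1 → Ȟ^0 ≅ Z
degree 1: 6−3−3 = 0 → Ȟ^1 ≅ 0
degree 2: 4−0−3 = 1 → Ȟ^2 ≅ Z

Ȟ^0 ≅ Z; Ȟ^1 ≅ 0; Ȟ^2 ≅ Z
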